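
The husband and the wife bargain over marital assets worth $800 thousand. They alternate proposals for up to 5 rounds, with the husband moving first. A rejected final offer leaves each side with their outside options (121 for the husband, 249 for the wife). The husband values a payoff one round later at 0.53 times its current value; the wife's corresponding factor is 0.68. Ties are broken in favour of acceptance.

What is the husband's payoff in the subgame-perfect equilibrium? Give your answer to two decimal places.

419.83

Round 5 (the husband proposes): the wife gets 249 if talks fail, so the husband offers 249 and keeps 551.
Round 4 (the wife proposes): the husband can get 551 next round, worth 0.53 × 551 = 292.03 now, so the wife offers 292.03, keeping 507.97.
Round 3 (the husband proposes): the wife can get 507.97 next round, worth 0.68 × 507.97 = 345.4196 now, so the husband offers 345.4196, keeping 454.5804.
Round 2 (the wife proposes): the husband can get 454.5804 next round, worth 0.53 × 454.5804 = 240.927612 now. The wife offers 240.927612 and keeps 800 − 240.927612 = 559.072388.
Round 1 (the husband proposes): the wife can get 559.072388 next round, worth 0.68 × 559.072388 = 380.16922384 now; the husband offers that and keeps 419.83077616.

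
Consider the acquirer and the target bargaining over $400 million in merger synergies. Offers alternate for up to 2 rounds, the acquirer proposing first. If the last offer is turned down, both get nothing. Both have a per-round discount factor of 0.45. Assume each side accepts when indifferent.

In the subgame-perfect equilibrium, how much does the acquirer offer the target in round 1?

180

By backward induction:
Round 2 (the target proposes): rejection yields 0 for the acquirer; the target offers 0 and keeps 400.
Round 1 (the acquirer proposes): the target can get 400 next round, worth 0.45 × 400 = 180 now. The acquirer offers 180 and keeps 400 − 180 = 220.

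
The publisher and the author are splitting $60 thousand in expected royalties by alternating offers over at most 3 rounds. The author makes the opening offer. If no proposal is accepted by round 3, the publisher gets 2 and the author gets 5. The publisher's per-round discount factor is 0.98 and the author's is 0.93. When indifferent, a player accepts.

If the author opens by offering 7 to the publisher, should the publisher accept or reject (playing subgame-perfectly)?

Work out the publisher's continuation value if the offer is rejected.
Round 3 (the author proposes): the publisher gets 2 if talks fail, so the author offers 2 and keeps 58.
Round 2 (the publisher proposes): the author can get 58 next round, worth 0.93 × 58 = 53.94 now, so the publisher offers 53.94, keeping 6.06.
So by rejecting in round 1, the publisher gets 6.06 next round, worth 0.98 × 6.06 = 5.9388 now.
Offer 7 ≥ 5.9388, so the publisher accepts.

Accept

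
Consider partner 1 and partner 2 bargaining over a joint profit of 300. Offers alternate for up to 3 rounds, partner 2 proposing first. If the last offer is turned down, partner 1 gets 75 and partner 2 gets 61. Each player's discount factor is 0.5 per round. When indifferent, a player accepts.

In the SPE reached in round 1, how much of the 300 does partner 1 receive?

93.75

Work backward from the last round.
Round 3 (partner 2 proposes): partner 1 gets 75 if talks fail, so partner 2 offers 75 and keeps 225.
Round 2 (partner 1 proposes): partner 2 can get 225 next round, worth 0.5 × 225 = 112.5 now. Partner 1 offers 112.5 and keeps 300 − 112.5 = 187.5.
Round 1 (partner 2 proposes): partner 1 can get 187.5 next round, worth 0.5 × 187.5 = 93.75 now; partner 2 offers that and keeps 206.25.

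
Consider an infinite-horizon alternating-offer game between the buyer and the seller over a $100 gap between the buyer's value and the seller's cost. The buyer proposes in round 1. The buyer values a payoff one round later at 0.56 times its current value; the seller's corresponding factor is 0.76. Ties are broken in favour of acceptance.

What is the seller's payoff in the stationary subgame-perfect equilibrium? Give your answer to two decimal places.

Let x be the buyer's share when the buyer proposes and y be the seller's share when the seller proposes.
The seller accepts iff offered ≥ 0.76·y, so x = 100 − 0.76y. Symmetrically y = 100 − 0.56x.
Substituting: x = 100 − 0.76(100 − 0.56x), giving x(1 − 0.56·0.76) = 100(1 − 0.76).
So x = 100 × 0.24 / 0.5744 ≈ 41.7827, and the seller receives 100 − x ≈ 58.2173.

58.22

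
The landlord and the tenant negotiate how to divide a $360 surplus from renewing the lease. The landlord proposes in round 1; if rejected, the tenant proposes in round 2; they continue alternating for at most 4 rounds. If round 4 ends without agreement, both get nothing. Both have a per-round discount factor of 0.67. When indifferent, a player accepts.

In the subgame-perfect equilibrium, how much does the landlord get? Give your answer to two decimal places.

172.13

Round 4 (the tenant proposes): rejection yields 0 for the landlord; the tenant offers 0 and keeps 360.
Round 3 (the landlord proposes): the tenant can get 360 next round, worth 0.67 × 360 = 241.2 now, so the landlord offers 241.2, keeping 118.8.
Round 2 (the tenant proposes): the landlord can get 118.8 next round, worth 0.67 × 118.8 = 79.596 now; the tenant offers that and keeps 280.404.
Round 1 (the landlord proposes): the tenant can get 280.404 next round, worth 0.67 × 280.404 = 187.87068 now, so the landlord offers 187.87068, keeping 172.12932.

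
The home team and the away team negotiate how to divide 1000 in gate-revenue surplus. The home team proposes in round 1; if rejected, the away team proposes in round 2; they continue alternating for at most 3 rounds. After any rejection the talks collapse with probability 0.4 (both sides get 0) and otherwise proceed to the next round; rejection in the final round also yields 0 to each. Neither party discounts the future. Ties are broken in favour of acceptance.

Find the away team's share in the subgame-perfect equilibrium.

By backward induction:
Round 3 (the home team proposes): the away team will accept anything ≥ 0, so the home team offers 0 and keeps 1000.
Round 2 (the away team proposes): rejecting gives the home team an expected 0.6 × 1000 = 600; the away team offers that and keeps 400.
Round 1 (the home team proposes): rejecting gives the away team an expected 0.6 × 400 = 240. The home team offers 240 and keeps 1000 − 240 = 760.

240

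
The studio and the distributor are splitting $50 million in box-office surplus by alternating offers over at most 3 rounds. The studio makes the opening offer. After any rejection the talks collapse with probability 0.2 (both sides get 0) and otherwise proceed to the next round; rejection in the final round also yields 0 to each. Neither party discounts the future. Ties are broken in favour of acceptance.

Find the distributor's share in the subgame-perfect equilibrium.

8

Round 3 (the studio proposes): rejection yields 0 for the distributor; the studio offers 0 and keeps 50.
Round 2 (the distributor proposes): rejecting gives the studio an expected 0.8 × 50 = 40. The distributor offers 40 and keeps 50 − 40 = 10.
Round 1 (the studio proposes): rejecting gives the distributor an expected 0.8 × 10 = 8; the studio offers that and keeps 42.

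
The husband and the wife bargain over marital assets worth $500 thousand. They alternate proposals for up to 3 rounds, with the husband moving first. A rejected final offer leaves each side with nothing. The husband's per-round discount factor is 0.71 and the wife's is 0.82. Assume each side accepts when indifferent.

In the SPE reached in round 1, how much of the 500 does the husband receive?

381.1

Round 3 (the husband proposes): rejection yields 0 for the wife; the husband offers 0 and keeps 500.
Round 2 (the wife proposes): the husband can get 500 next round, worth 0.71 × 500 = 355 now. The wife offers 355 and keeps 500 − 355 = 145.
Round 1 (the husband proposes): the wife can get 145 next round, worth 0.82 × 145 = 118.9 now, so the husband offers 118.9, keeping 381.1.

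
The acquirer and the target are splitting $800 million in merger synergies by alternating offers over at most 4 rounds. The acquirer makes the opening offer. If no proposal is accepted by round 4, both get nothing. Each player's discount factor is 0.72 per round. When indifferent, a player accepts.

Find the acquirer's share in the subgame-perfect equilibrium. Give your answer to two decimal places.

340.12

Work backward from the last round.
Round 4 (the target proposes): the acquirer will accept anything ≥ 0, so the target offers 0 and keeps 800.
Round 3 (the acquirer proposes): the target can get 800 next round, worth 0.72 × 800 = 576 now; the acquirer offers that and keeps 224.
Round 2 (the target proposes): the acquirer can get 224 next round, worth 0.72 × 224 = 161.28 now; the target offers that and keeps 638.72.
Round 1 (the acquirer proposes): the target can get 638.72 next round, worth 0.72 × 638.72 = 459.8784 now, so the acquirer offers 459.8784, keeping 340.1216.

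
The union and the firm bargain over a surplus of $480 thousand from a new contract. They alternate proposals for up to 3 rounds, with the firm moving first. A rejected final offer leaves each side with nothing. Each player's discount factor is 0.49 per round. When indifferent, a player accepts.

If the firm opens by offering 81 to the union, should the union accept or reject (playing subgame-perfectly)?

Round 3 (the firm proposes): the union will accept anything ≥ 0, so the firm offers 0 and keeps 480.
Round 2 (the union proposes): the firm can get 480 next round, worth 0.49 × 480 = 235.2 now, so the union offers 235.2, keeping 244.8.
So by rejecting in round 1, the union gets 244.8 next round, worth 0.49 × 244.8 = 119.952 now.
Offer 81 < 119.952, so the union rejects.

Reject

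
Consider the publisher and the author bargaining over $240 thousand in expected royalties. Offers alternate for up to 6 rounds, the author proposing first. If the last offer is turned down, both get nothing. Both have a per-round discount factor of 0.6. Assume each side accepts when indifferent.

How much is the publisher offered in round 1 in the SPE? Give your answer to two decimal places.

Work backward from the last round.
Round 6 (the publisher proposes): rejection yields 0 for the author; the publisher offers 0 and keeps 240.
Round 5 (the author proposes): the publisher can get 240 next round, worth 0.6 × 240 = 144 now; the author offers that and keeps 96.
Round 4 (the publisher proposes): the author can get 96 next round, worth 0.6 × 96 = 57.6 now; the publisher offers that and keeps 182.4.
Round 3 (the author proposes): the publisher can get 182.4 next round, worth 0.6 × 182.4 = 109.44 now; the author offers that and keeps 130.56.
Round 2 (the publisher proposes): the author can get 130.56 next round, worth 0.6 × 130.56 = 78.336 now, so the publisher offers 78.336, keeping 161.664.
Round 1 (the author proposes): the publisher can get 161.664 next round, worth 0.6 × 161.664 = 96.9984 now. The author offers 96.9984 and keeps 240 − 96.9984 = 143.0016.

97.00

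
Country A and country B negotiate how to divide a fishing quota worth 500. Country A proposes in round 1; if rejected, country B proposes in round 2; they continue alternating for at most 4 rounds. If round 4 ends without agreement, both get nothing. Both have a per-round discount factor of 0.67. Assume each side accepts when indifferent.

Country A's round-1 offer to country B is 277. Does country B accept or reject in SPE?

Round 4 (country B proposes): country A will accept anything ≥ 0, so country B offers 0 and keeps 500.
Round 3 (country A proposes): country B can get 500 next round, worth 0.67 × 500 = 335 now. Country A offers 335 and keeps 500 − 335 = 165.
Round 2 (country B proposes): country A can get 165 next round, worth 0.67 × 165 = 110.55 now. Country B offers 110.55 and keeps 500 − 110.55 = 389.45.
So by rejecting in round 1, country B gets 389.45 next round, worth 0.67 × 389.45 = 260.9315 now.
Offer 277 ≥ 260.9315, so country B accepts.

Accept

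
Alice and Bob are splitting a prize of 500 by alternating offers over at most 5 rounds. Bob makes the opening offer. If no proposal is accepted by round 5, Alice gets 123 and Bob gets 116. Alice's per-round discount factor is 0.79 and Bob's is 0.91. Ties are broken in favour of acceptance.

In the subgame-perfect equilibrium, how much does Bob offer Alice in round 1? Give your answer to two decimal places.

Round 5 (Bob proposes): Alice gets 123 if talks fail, so Bob offers 123 and keeps 377.
Round 4 (Alice proposes): Bob can get 377 next round, worth 0.91 × 377 = 343.07 now. Alice offers 343.07 and keeps 500 − 343.07 = 156.93.
Round 3 (Bob proposes): Alice can get 156.93 next round, worth 0.79 × 156.93 = 123.9747 now, so Bob offers 123.9747, keeping 376.0253.
Round 2 (Alice proposes): Bob can get 376.0253 next round, worth 0.91 × 376.0253 = 342.183023 now; Alice offers that and keeps 157.816977.
Round 1 (Bob proposes): Alice can get 157.816977 next round, worth 0.79 × 157.816977 = 124.67541183 now. Bob offers 124.67541183 and keeps 500 − 124.67541183 = 375.32458817.

124.68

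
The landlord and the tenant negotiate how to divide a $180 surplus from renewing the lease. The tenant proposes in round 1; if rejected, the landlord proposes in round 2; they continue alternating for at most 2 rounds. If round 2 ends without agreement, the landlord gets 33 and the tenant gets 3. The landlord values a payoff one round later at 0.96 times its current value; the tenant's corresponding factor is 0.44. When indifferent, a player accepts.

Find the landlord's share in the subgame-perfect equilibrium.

169.92

Round 2 (the landlord proposes): the tenant gets 3 if talks fail, so the landlord offers 3 and keeps 177.
Round 1 (the tenant proposes): the landlord can get 177 next round, worth 0.96 × 177 = 169.92 now; the tenant offers that and keeps 10.08.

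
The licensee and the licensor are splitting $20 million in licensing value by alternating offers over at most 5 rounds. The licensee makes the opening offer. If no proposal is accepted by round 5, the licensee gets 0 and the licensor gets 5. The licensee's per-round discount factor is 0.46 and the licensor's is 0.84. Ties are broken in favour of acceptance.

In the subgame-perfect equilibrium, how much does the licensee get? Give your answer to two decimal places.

Round 5 (the licensee proposes): the licensor gets 5 if talks fail, so the licensee offers 5 and keeps 15.
Round 4 (the licensor proposes): the licensee can get 15 next round, worth 0.46 × 15 = 6.9 now; the licensor offers that and keeps 13.1.
Round 3 (the licensee proposes): the licensor can get 13.1 next round, worth 0.84 × 13.1 = 11.004 now, so the licensee offers 11.004, keeping 8.996.
Round 2 (the licensor proposes): the licensee can get 8.996 next round, worth 0.46 × 8.996 = 4.13816 now. The licensor offers 4.13816 and keeps 20 − 4.13816 = 15.86184.
Round 1 (the licensee proposes): the licensor can get 15.86184 next round, worth 0.84 × 15.86184 = 13.3239456 now, so the licensee offers 13.3239456, keeping 6.6760544.

6.68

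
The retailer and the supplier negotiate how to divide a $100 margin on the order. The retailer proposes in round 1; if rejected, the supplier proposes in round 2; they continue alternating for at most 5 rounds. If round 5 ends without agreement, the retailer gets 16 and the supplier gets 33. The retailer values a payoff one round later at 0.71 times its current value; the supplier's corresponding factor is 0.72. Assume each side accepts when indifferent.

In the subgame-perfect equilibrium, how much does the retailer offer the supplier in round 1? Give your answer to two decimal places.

Round 5 (the retailer proposes): the supplier gets 33 if talks fail, so the retailer offers 33 and keeps 67.
Round 4 (the supplier proposes): the retailer can get 67 next round, worth 0.71 × 67 = 47.57 now; the supplier offers that and keeps 52.43.
Round 3 (the retailer proposes): the supplier can get 52.43 next round, worth 0.72 × 52.43 = 37.7496 now, so the retailer offers 37.7496, keeping 62.2504.
Round 2 (the supplier proposes): the retailer can get 62.2504 next round, worth 0.71 × 62.2504 = 44.197784 now; the supplier offers that and keeps 55.802216.
Round 1 (the retailer proposes): the supplier can get 55.802216 next round, worth 0.72 × 55.802216 = 40.17759552 now, so the retailer offers 40.17759552, keeping 59.82240448.

40.18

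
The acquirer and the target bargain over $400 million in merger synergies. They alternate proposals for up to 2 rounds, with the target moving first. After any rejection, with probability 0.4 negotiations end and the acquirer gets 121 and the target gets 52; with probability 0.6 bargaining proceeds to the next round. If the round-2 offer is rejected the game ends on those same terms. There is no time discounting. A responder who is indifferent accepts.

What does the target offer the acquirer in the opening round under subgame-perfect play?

257.2

By backward induction:
Round 2 (the acquirer proposes): the target gets 52 if talks fail, so the acquirer offers 52 and keeps 348.
Round 1 (the target proposes): rejecting gives the acquirer an expected 0.6 × 348 + 0.4 × 121 = 257.2, so the target offers 257.2, keeping 142.8.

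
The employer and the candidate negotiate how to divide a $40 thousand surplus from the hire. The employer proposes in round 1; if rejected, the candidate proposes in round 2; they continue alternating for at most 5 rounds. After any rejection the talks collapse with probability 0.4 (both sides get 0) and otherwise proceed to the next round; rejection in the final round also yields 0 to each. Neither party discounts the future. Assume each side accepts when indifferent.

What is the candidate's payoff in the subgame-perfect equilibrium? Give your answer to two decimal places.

13.06

Round 5 (the employer proposes): the candidate will accept anything ≥ 0, so the employer offers 0 and keeps 40.
Round 4 (the candidate proposes): rejecting gives the employer an expected 0.6 × 40 = 24. The candidate offers 24 and keeps 40 − 24 = 16.
Round 3 (the employer proposes): rejecting gives the candidate an expected 0.6 × 16 = 9.6; the employer offers that and keeps 30.4.
Round 2 (the candidate proposes): rejecting gives the employer an expected 0.6 × 30.4 = 18.24, so the candidate offers 18.24, keeping 21.76.
Round 1 (the employer proposes): rejecting gives the candidate an expected 0.6 × 21.76 = 13.056. The employer offers 13.056 and keeps 40 − 13.056 = 26.944.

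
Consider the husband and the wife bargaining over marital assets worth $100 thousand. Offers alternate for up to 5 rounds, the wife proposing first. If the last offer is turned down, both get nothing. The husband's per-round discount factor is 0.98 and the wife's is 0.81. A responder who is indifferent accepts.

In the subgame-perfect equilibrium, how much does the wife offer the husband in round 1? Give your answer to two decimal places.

33.40

By backward induction:
Round 5 (the wife proposes): rejection yields 0 for the husband; the wife offers 0 and keeps 100.
Round 4 (the husband proposes): the wife can get 100 next round, worth 0.81 × 100 = 81 now. The husband offers 81 and keeps 100 − 81 = 19.
Round 3 (the wife proposes): the husband can get 19 next round, worth 0.98 × 19 = 18.62 now; the wife offers that and keeps 81.38.
Round 2 (the husband proposes): the wife can get 81.38 next round, worth 0.81 × 81.38 = 65.9178 now, so the husband offers 65.9178, keeping 34.0822.
Round 1 (the wife proposes): the husband can get 34.0822 next round, worth 0.98 × 34.0822 = 33.400556 now. The wife offers 33.400556 and keeps 100 − 33.400556 = 66.599444.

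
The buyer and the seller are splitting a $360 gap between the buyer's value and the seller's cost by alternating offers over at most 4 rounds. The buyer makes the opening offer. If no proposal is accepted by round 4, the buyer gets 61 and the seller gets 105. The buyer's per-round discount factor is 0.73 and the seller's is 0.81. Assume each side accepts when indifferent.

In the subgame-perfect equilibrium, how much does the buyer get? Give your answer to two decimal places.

By backward induction:
Round 4 (the seller proposes): the buyer gets 61 if talks fail, so the seller offers 61 and keeps 299.
Round 3 (the buyer proposes): the seller can get 299 next round, worth 0.81 × 299 = 242.19 now; the buyer offers that and keeps 117.81.
Round 2 (the seller proposes): the buyer can get 117.81 next round, worth 0.73 × 117.81 = 86.0013 now; the seller offers that and keeps 273.9987.
Round 1 (the buyer proposes): the seller can get 273.9987 next round, worth 0.81 × 273.9987 = 221.938947 now. The buyer offers 221.938947 and keeps 360 − 221.938947 = 138.061053.

138.06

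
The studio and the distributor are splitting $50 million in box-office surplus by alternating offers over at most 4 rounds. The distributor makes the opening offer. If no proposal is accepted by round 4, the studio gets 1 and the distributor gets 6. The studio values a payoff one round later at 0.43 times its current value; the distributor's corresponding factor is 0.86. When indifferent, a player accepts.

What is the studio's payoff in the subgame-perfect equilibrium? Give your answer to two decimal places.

10.01

Round 4 (the studio proposes): the distributor gets 6 if talks fail, so the studio offers 6 and keeps 44.
Round 3 (the distributor proposes): the studio can get 44 next round, worth 0.43 × 44 = 18.92 now, so the distributor offers 18.92, keeping 31.08.
Round 2 (the studio proposes): the distributor can get 31.08 next round, worth 0.86 × 31.08 = 26.7288 now, so the studio offers 26.7288, keeping 23.2712.
Round 1 (the distributor proposes): the studio can get 23.2712 next round, worth 0.43 × 23.2712 = 10.006616 now. The distributor offers 10.006616 and keeps 50 − 10.006616 = 39.993384.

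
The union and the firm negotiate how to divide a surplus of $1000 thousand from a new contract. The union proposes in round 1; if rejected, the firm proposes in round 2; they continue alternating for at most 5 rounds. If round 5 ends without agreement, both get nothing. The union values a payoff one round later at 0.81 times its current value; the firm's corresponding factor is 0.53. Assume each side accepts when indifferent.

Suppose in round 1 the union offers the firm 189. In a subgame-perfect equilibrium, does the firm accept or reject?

Accept

Round 5 (the union proposes): the firm will accept anything ≥ 0, so the union offers 0 and keeps 1000.
Round 4 (the firm proposes): the union can get 1000 next round, worth 0.81 × 1000 = 810 now, so the firm offers 810, keeping 190.
Round 3 (the union proposes): the firm can get 190 next round, worth 0.53 × 190 = 100.7 now, so the union offers 100.7, keeping 899.3.
Round 2 (the firm proposes): the union can get 899.3 next round, worth 0.81 × 899.3 = 728.433 now; the firm offers that and keeps 271.567.
So by rejecting in round 1, the firm gets 271.567 next round, worth 0.53 × 271.567 = 143.93051 now.
Offer 189 ≥ 143.93051, so the firm accepts.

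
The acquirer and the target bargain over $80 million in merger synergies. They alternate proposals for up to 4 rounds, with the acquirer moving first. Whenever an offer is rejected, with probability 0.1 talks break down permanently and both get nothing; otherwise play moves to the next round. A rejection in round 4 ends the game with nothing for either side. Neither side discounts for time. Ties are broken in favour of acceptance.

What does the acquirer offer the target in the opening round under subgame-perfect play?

Round 4 (the target proposes): rejection yields 0 for the acquirer; the target offers 0 and keeps 80.
Round 3 (the acquirer proposes): rejecting gives the target an expected 0.9 × 80 = 72, so the acquirer offers 72, keeping 8.
Round 2 (the target proposes): rejecting gives the acquirer an expected 0.9 × 8 = 7.2, so the target offers 7.2, keeping 72.8.
Round 1 (the acquirer proposes): rejecting gives the target an expected 0.9 × 72.8 = 65.52, so the acquirer offers 65.52, keeping 14.48.

65.52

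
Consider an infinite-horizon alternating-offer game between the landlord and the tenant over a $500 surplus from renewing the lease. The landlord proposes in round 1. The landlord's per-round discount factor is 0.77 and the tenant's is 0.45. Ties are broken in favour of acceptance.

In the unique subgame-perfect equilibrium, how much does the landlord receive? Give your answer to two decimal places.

When the landlord proposes, the tenant accepts any offer worth at least 0.45 times what the tenant would get by proposing next round; and vice versa.
This gives x = 500 − 0.45y and y = 500 − 0.77x, where x and y are each side's share when it proposes.
Hence (1 − 0.45·0.77)x = 500(1 − 0.45), i.e. 0.6535·x = 275.
x ≈ 420.8110; the tenant's share is 500 − x ≈ 79.1890.

420.81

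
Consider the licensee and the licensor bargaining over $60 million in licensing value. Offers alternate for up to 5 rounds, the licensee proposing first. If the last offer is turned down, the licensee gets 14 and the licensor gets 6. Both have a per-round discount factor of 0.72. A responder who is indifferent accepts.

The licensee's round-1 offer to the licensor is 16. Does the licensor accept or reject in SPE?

Work out the licensor's continuation value if the offer is rejected.
Round 5 (the licensee proposes): the licensor gets 6 if talks fail, so the licensee offers 6 and keeps 54.
Round 4 (the licensor proposes): the licensee can get 54 next round, worth 0.72 × 54 = 38.88 now; the licensor offers that and keeps 21.12.
Round 3 (the licensee proposes): the licensor can get 21.12 next round, worth 0.72 × 21.12 = 15.2064 now, so the licensee offers 15.2064, keeping 44.7936.
Round 2 (the licensor proposes): the licensee can get 44.7936 next round, worth 0.72 × 44.7936 = 32.251392 now, so the licensor offers 32.251392, keeping 27.748608.
So by rejecting in round 1, the licensor gets 27.748608 next round, worth 0.72 × 27.748608 = 19.97899776 now.
Offer 16 < 19.97899776, so the licensor rejects.

Reject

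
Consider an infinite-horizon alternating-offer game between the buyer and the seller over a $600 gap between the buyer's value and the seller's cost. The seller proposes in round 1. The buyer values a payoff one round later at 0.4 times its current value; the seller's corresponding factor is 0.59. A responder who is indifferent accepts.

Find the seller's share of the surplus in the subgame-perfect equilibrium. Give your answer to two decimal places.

471.20

In a stationary SPE each proposer offers the other exactly their discounted continuation value.
If the seller keeps x when proposing and the buyer keeps y when proposing, then x = 600 − 0.4y and y = 600 − 0.59x.
Solving: x = 600(1 − 0.4) / (1 − 0.59·0.4) = 360 / 0.764 ≈ 471.2042.
The buyer gets 600 − 471.2042 ≈ 128.7958.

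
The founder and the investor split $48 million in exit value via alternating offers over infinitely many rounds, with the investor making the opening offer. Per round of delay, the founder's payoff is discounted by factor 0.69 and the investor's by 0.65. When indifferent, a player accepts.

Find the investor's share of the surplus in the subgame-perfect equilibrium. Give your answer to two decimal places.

26.98

In a stationary SPE each proposer offers the other exactly their discounted continuation value.
If the investor keeps x when proposing and the founder keeps y when proposing, then x = 48 − 0.69y and y = 48 − 0.65x.
Solving: x = 48(1 − 0.69) / (1 − 0.65·0.69) = 14.88 / 0.5515 ≈ 26.9810.
The founder gets 48 − 26.9810 ≈ 21.0190.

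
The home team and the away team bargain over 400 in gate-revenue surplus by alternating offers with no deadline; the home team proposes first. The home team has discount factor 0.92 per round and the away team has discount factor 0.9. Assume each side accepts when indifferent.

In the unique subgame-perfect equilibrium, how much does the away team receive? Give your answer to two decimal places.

Let x be the home team's share when the home team proposes and y be the away team's share when the away team proposes.
The away team accepts iff offered ≥ 0.9·y, so x = 400 − 0.9y. Symmetrically y = 400 − 0.92x.
Substituting: x = 400 − 0.9(400 − 0.92x), giving x(1 − 0.92·0.9) = 400(1 − 0.9).
So x = 400 × 0.1 / 0.172 ≈ 232.5581, and the away team receives 400 − x ≈ 167.4419.

167.44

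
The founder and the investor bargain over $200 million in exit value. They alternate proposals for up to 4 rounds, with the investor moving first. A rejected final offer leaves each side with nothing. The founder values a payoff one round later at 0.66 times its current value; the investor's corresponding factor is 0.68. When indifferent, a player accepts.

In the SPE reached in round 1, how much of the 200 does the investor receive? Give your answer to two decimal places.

Round 4 (the founder proposes): the investor will accept anything ≥ 0, so the founder offers 0 and keeps 200.
Round 3 (the investor proposes): the founder can get 200 next round, worth 0.66 × 200 = 132 now. The investor offers 132 and keeps 200 − 132 = 68.
Round 2 (the founder proposes): the investor can get 68 next round, worth 0.68 × 68 = 46.24 now, so the founder offers 46.24, keeping 153.76.
Round 1 (the investor proposes): the founder can get 153.76 next round, worth 0.66 × 153.76 = 101.4816 now, so the investor offers 101.4816, keeping 98.5184.

98.52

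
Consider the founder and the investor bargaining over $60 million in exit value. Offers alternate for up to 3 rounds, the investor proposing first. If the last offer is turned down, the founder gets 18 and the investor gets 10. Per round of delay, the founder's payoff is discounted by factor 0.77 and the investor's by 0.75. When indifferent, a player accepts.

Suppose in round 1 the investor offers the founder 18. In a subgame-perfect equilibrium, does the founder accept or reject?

Round 3 (the investor proposes): the founder gets 18 if talks fail, so the investor offers 18 and keeps 42.
Round 2 (the founder proposes): the investor can get 42 next round, worth 0.75 × 42 = 31.5 now, so the founder offers 31.5, keeping 28.5.
So by rejecting in round 1, the founder gets 28.5 next round, worth 0.77 × 28.5 = 21.945 now.
Offer 18 < 21.945, so the founder rejects.

Reject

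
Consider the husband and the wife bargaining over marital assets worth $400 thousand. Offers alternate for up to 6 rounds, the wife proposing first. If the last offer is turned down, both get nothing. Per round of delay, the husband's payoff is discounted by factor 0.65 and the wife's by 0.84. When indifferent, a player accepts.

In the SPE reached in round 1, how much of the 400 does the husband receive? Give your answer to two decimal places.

Work backward from the last round.
Round 6 (the husband proposes): the wife will accept anything ≥ 0, so the husband offers 0 and keeps 400.
Round 5 (the wife proposes): the husband can get 400 next round, worth 0.65 × 400 = 260 now. The wife offers 260 and keeps 400 − 260 = 140.
Round 4 (the husband proposes): the wife can get 140 next round, worth 0.84 × 140 = 117.6 now; the husband offers that and keeps 282.4.
Round 3 (the wife proposes): the husband can get 282.4 next round, worth 0.65 × 282.4 = 183.56 now, so the wife offers 183.56, keeping 216.44.
Round 2 (the husband proposes): the wife can get 216.44 next round, worth 0.84 × 216.44 = 181.8096 now, so the husband offers 181.8096, keeping 218.1904.
Round 1 (the wife proposes): the husband can get 218.1904 next round, worth 0.65 × 218.1904 = 141.82376 now; the wife offers that and keeps 258.17624.

141.82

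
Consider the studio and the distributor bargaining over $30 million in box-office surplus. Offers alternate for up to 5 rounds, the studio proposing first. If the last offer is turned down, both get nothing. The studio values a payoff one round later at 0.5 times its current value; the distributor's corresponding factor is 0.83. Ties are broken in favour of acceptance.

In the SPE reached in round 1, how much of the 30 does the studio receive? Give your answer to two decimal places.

Round 5 (the studio proposes): the distributor will accept anything ≥ 0, so the studio offers 0 and keeps 30.
Round 4 (the distributor proposes): the studio can get 30 next round, worth 0.5 × 30 = 15 now. The distributor offers 15 and keeps 30 − 15 = 15.
Round 3 (the studio proposes): the distributor can get 15 next round, worth 0.83 × 15 = 12.45 now; the studio offers that and keeps 17.55.
Round 2 (the distributor proposes): the studio can get 17.55 next round, worth 0.5 × 17.55 = 8.775 now, so the distributor offers 8.775, keeping 21.225.
Round 1 (the studio proposes): the distributor can get 21.225 next round, worth 0.83 × 21.225 = 17.61675 now, so the studio offers 17.61675, keeping 12.38325.

12.38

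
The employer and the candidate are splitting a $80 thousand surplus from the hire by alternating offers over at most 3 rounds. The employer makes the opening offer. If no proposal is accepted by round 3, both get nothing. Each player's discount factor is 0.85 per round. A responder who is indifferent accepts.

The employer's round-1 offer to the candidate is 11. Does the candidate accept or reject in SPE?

Accept

Work out the candidate's continuation value if the offer is rejected.
Round 3 (the employer proposes): rejection yields 0 for the candidate; the employer offers 0 and keeps 80.
Round 2 (the candidate proposes): the employer can get 80 next round, worth 0.85 × 80 = 68 now, so the candidate offers 68, keeping 12.
So by rejecting in round 1, the candidate gets 12 next round, worth 0.85 × 12 = 10.2 now.
Offer 11 ≥ 10.2, so the candidate accepts.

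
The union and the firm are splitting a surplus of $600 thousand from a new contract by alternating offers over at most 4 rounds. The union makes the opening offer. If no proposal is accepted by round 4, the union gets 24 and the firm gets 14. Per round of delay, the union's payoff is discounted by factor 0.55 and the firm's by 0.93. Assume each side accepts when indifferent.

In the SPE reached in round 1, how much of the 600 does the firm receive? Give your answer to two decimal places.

525.10

Round 4 (the firm proposes): the union gets 24 if talks fail, so the firm offers 24 and keeps 576.
Round 3 (the union proposes): the firm can get 576 next round, worth 0.93 × 576 = 535.68 now, so the union offers 535.68, keeping 64.32.
Round 2 (the firm proposes): the union can get 64.32 next round, worth 0.55 × 64.32 = 35.376 now, so the firm offers 35.376, keeping 564.624.
Round 1 (the union proposes): the firm can get 564.624 next round, worth 0.93 × 564.624 = 525.10032 now. The union offers 525.10032 and keeps 600 − 525.10032 = 74.89968.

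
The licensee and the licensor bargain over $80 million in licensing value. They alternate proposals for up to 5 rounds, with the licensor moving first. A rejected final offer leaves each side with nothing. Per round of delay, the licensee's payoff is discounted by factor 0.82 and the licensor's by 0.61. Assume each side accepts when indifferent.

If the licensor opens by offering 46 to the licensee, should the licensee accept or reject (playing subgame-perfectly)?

Round 5 (the licensor proposes): the licensee will accept anything ≥ 0, so the licensor offers 0 and keeps 80.
Round 4 (the licensee proposes): the licensor can get 80 next round, worth 0.61 × 80 = 48.8 now; the licensee offers that and keeps 31.2.
Round 3 (the licensor proposes): the licensee can get 31.2 next round, worth 0.82 × 31.2 = 25.584 now, so the licensor offers 25.584, keeping 54.416.
Round 2 (the licensee proposes): the licensor can get 54.416 next round, worth 0.61 × 54.416 = 33.19376 now; the licensee offers that and keeps 46.80624.
So by rejecting in round 1, the licensee gets 46.80624 next round, worth 0.82 × 46.80624 = 38.3811168 now.
Offer 46 ≥ 38.3811168, so the licensee accepts.

Accept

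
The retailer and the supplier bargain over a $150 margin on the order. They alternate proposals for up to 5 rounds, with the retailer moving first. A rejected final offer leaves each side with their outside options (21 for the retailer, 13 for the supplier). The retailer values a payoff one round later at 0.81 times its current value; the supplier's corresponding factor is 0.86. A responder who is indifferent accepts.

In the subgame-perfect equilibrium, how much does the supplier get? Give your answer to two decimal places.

Round 5 (the retailer proposes): the supplier gets 13 if talks fail, so the retailer offers 13 and keeps 137.
Round 4 (the supplier proposes): the retailer can get 137 next round, worth 0.81 × 137 = 110.97 now. The supplier offers 110.97 and keeps 150 − 110.97 = 39.03.
Round 3 (the retailer proposes): the supplier can get 39.03 next round, worth 0.86 × 39.03 = 33.5658 now. The retailer offers 33.5658 and keeps 150 − 33.5658 = 116.4342.
Round 2 (the supplier proposes): the retailer can get 116.4342 next round, worth 0.81 × 116.4342 = 94.311702 now, so the supplier offers 94.311702, keeping 55.688298.
Round 1 (the retailer proposes): the supplier can get 55.688298 next round, worth 0.86 × 55.688298 = 47.89193628 now. The retailer offers 47.89193628 and keeps 150 − 47.89193628 = 102.10806372.

47.89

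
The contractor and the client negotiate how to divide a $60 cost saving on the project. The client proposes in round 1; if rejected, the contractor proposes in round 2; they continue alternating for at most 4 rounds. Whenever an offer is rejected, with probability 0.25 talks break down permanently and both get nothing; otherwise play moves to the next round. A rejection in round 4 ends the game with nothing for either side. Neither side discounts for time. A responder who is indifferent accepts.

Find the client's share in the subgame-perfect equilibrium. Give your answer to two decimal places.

23.44

Round 4 (the contractor proposes): rejection yields 0 for the client; the contractor offers 0 and keeps 60.
Round 3 (the client proposes): rejecting gives the contractor an expected 0.75 × 60 = 45; the client offers that and keeps 15.
Round 2 (the contractor proposes): rejecting gives the client an expected 0.75 × 15 = 11.25, so the contractor offers 11.25, keeping 48.75.
Round 1 (the client proposes): rejecting gives the contractor an expected 0.75 × 48.75 = 36.5625, so the client offers 36.5625, keeping 23.4375.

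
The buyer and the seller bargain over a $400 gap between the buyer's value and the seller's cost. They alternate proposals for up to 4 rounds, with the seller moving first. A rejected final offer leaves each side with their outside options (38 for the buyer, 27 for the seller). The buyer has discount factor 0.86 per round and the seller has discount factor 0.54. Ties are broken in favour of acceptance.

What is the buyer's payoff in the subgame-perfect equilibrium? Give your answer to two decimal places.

Round 4 (the buyer proposes): the seller gets 27 if talks fail, so the buyer offers 27 and keeps 373.
Round 3 (the seller proposes): the buyer can get 373 next round, worth 0.86 × 373 = 320.78 now, so the seller offers 320.78, keeping 79.22.
Round 2 (the buyer proposes): the seller can get 79.22 next round, worth 0.54 × 79.22 = 42.7788 now. The buyer offers 42.7788 and keeps 400 − 42.7788 = 357.2212.
Round 1 (the seller proposes): the buyer can get 357.2212 next round, worth 0.86 × 357.2212 = 307.210232 now, so the seller offers 307.210232, keeping 92.789768.

307.21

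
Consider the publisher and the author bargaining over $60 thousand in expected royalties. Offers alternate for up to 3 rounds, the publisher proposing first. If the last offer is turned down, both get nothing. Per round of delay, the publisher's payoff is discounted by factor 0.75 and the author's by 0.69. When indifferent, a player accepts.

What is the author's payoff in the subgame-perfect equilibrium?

10.35

Solve by backward induction from round 3.
Round 3 (the publisher proposes): the author will accept anything ≥ 0, so the publisher offers 0 and keeps 60.
Round 2 (the author proposes): the publisher can get 60 next round, worth 0.75 × 60 = 45 now, so the author offers 45, keeping 15.
Round 1 (the publisher proposes): the author can get 15 next round, worth 0.69 × 15 = 10.35 now. The publisher offers 10.35 and keeps 60 − 10.35 = 49.65.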